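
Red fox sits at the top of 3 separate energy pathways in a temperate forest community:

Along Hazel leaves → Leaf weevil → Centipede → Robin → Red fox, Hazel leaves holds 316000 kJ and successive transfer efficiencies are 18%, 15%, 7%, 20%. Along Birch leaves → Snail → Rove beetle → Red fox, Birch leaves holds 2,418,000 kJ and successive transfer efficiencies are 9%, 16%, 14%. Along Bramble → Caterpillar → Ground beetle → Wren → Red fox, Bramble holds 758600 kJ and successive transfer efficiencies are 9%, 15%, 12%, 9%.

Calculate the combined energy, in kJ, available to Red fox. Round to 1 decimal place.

5104.7 kJ

Via Hazel leaves: 316000 × 0.18 × 0.15 × 0.07 × 0.2 = 119.448 kJ
Via Birch leaves: 2418000 × 0.09 × 0.16 × 0.14 = 4874.688 kJ
Via Bramble: 758600 × 0.09 × 0.15 × 0.12 × 0.09 = 110.60388 kJ
Total at Red fox: 119.448 + 4874.688 + 110.60388 = 5104.73988 kJ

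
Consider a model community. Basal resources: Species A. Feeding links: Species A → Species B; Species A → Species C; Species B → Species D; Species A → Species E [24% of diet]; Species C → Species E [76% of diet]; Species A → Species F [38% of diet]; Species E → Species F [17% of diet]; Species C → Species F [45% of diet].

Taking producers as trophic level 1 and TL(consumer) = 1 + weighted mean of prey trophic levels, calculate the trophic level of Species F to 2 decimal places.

2.75

Species B: 1 + 1 = 2
Species C: 1 + 1 = 2
Species D: 1 + 2 = 3
Species E: 1 + (0.24×1 + 0.76×2) = 2.76
Species F: 1 + (0.38×1 + 0.17×2.76 + 0.45×2) = 2.7492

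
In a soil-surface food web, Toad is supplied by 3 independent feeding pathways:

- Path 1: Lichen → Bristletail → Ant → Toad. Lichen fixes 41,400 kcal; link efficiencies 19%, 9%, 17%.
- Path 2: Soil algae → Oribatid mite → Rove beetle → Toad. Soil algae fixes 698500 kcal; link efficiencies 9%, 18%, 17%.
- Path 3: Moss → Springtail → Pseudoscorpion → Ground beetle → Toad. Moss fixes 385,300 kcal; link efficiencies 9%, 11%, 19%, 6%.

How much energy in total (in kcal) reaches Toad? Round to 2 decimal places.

Path 1: 41400 × 0.19 × 0.09 × 0.17 = 120.3498 kcal
Path 2: 698500 × 0.09 × 0.18 × 0.17 = 1923.669 kcal
Path 3: 385300 × 0.09 × 0.11 × 0.19 × 0.06 = 43.484958 kcal
Total at Toad: 120.3498 + 1923.669 + 43.484958 = 2087.503758 kcal

2087.50 kcal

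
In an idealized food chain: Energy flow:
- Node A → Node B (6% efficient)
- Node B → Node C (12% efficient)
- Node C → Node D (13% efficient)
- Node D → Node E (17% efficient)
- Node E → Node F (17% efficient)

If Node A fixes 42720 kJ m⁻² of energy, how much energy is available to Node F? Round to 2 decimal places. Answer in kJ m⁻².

1.16 kJ m⁻²

Node B: 42720 × 0.06 = 2563.2 kJ m⁻²
Node C: 2563.2 × 0.12 = 307.584 kJ m⁻²
Node D: 307.584 × 0.13 = 39.98592 kJ m⁻²
Node E: 39.98592 × 0.17 = 6.7976064 kJ m⁻²
Node F: 6.7976064 × 0.17 = 1.155593088 kJ m⁻²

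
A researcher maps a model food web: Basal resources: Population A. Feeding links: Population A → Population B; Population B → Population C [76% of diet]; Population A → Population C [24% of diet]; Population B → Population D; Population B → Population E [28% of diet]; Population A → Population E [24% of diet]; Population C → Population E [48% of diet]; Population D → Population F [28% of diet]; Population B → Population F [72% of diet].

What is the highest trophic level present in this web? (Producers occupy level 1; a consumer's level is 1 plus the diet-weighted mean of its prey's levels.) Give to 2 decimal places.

Population B: 1 + 1 = 2
Population C: 1 + (0.76×2 + 0.24×1) = 2.76
Population D: 1 + 2 = 3
Population E: 1 + (0.28×2 + 0.24×1 + 0.48×2.76) = 3.1248
Population F: 1 + (0.28×3 + 0.72×2) = 3.28

3.28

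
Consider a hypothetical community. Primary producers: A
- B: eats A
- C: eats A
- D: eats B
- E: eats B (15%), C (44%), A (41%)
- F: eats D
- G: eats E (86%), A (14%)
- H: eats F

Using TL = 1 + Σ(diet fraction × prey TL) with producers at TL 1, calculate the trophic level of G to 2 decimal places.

3.37

B: 1 + 1 = 2
C: 1 + 1 = 2
D: 1 + 2 = 3
E: 1 + (0.15×2 + 0.44×2 + 0.41×1) = 2.59
F: 1 + 3 = 4
G: 1 + (0.86×2.59 + 0.14×1) = 3.3674
H: 1 + 4 = 5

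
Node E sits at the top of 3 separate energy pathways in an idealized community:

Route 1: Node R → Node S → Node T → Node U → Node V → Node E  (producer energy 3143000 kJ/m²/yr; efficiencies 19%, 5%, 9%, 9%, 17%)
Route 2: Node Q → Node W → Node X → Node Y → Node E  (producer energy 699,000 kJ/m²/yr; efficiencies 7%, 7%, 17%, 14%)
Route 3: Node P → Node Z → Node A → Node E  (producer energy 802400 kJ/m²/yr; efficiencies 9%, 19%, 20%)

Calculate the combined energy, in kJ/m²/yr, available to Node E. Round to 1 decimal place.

2866.8 kJ/m²/yr

Route 1: 3143000 × 0.19 × 0.05 × 0.09 × 0.09 × 0.17 = 41.1151545 kJ/m²/yr
Route 2: 699000 × 0.07 × 0.07 × 0.17 × 0.14 = 81.51738 kJ/m²/yr
Route 3: 802400 × 0.09 × 0.19 × 0.2 = 2744.208 kJ/m²/yr
Total at Node E: 41.1151545 + 81.51738 + 2744.208 = 2866.8405345 kJ/m²/yr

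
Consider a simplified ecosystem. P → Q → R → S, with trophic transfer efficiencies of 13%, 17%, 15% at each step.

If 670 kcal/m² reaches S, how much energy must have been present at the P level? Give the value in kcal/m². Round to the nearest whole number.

Cumulative transfer efficiency: 0.13 × 0.17 × 0.15 = 0.003315
P energy = 670 / 0.003315 = 202112 kcal/m²

202112 kcal/m²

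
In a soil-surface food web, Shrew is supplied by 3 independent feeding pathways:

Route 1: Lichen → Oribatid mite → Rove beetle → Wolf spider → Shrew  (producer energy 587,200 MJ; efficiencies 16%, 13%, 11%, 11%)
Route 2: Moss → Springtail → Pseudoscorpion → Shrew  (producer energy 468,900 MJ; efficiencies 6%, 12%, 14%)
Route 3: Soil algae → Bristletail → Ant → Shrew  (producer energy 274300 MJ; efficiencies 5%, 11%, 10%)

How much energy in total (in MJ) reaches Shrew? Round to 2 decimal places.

771.30 MJ

Route 1: 587200 × 0.16 × 0.13 × 0.11 × 0.11 = 147.786496 MJ
Route 2: 468900 × 0.06 × 0.12 × 0.14 = 472.6512 MJ
Route 3: 274300 × 0.05 × 0.11 × 0.1 = 150.865 MJ
Total at Shrew: 147.786496 + 472.6512 + 150.865 = 771.302696 MJ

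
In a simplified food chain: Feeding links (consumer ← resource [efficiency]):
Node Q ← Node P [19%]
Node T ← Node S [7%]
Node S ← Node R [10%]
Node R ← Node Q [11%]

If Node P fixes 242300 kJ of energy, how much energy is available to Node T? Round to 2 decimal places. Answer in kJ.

Node Q: 242300 × 0.19 = 46037 kJ
Node R: 46037 × 0.11 = 5064.07 kJ
Node S: 5064.07 × 0.1 = 506.407 kJ
Node T: 506.407 × 0.07 = 35.44849 kJ

35.45 kJ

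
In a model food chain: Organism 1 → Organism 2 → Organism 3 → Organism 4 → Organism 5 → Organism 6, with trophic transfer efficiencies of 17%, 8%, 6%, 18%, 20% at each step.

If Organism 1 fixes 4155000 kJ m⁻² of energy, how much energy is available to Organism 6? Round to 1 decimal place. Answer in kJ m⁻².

122.1 kJ m⁻²

Organism 2: 4155000 × 0.17 = 706350 kJ m⁻²
Organism 3: 706350 × 0.08 = 56508 kJ m⁻²
Organism 4: 56508 × 0.06 = 3390.48 kJ m⁻²
Organism 5: 3390.48 × 0.18 = 610.2864 kJ m⁻²
Organism 6: 610.2864 × 0.2 = 122.05728 kJ m⁻²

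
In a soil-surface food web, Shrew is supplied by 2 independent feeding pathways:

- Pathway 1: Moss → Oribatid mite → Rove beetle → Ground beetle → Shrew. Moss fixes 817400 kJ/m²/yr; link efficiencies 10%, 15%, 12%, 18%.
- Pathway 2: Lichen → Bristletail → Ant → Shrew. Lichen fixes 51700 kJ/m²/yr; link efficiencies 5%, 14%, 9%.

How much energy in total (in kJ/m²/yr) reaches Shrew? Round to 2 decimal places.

297.41 kJ/m²/yr

Pathway 1: 817400 × 0.1 × 0.15 × 0.12 × 0.18 = 264.8376 kJ/m²/yr
Pathway 2: 51700 × 0.05 × 0.14 × 0.09 = 32.571 kJ/m²/yr
Total at Shrew: 264.8376 + 32.571 = 297.4086 kJ/m²/yr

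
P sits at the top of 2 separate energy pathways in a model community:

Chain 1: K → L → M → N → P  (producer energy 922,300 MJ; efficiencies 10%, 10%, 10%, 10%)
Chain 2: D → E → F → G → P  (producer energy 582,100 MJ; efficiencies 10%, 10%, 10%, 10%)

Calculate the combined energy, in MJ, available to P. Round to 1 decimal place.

150.4 MJ

Chain 1: 922300 × 0.1 × 0.1 × 0.1 × 0.1 = 92.23 MJ
Chain 2: 582100 × 0.1 × 0.1 × 0.1 × 0.1 = 58.21 MJ
Total at P: 92.23 + 58.21 = 150.44 MJ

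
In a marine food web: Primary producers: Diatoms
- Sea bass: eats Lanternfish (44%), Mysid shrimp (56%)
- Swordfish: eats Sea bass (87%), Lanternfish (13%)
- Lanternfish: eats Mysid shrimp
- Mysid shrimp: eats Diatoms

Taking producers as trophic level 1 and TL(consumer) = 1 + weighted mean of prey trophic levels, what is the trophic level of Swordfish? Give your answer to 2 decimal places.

4.38

Mysid shrimp: 1 + 1 = 2
Lanternfish: 1 + 2 = 3
Sea bass: 1 + (0.44×3 + 0.56×2) = 3.44
Swordfish: 1 + (0.87×3.44 + 0.13×3) = 4.3828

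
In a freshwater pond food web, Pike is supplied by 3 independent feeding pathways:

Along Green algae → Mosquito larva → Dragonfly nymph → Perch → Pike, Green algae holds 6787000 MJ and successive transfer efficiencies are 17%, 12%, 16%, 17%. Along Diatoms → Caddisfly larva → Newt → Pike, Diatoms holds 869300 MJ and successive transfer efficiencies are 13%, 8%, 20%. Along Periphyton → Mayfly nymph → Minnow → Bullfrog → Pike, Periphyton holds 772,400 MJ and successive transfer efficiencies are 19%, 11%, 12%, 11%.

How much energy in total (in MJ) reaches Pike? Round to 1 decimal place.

5787.2 MJ

Via Green algae: 6787000 × 0.17 × 0.12 × 0.16 × 0.17 = 3765.97056 MJ
Via Diatoms: 869300 × 0.13 × 0.08 × 0.2 = 1808.144 MJ
Via Periphyton: 772400 × 0.19 × 0.11 × 0.12 × 0.11 = 213.089712 MJ
Total at Pike: 3765.97056 + 1808.144 + 213.089712 = 5787.204272 MJ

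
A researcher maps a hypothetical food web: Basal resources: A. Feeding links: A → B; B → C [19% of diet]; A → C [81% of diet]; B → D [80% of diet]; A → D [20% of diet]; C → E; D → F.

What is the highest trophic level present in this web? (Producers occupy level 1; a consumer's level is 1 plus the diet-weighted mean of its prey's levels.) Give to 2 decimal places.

3.80

B: 1 + 1 = 2
C: 1 + (0.19×2 + 0.81×1) = 2.19
D: 1 + (0.8×2 + 0.2×1) = 2.8
E: 1 + 2.19 = 3.19
F: 1 + 2.8 = 3.8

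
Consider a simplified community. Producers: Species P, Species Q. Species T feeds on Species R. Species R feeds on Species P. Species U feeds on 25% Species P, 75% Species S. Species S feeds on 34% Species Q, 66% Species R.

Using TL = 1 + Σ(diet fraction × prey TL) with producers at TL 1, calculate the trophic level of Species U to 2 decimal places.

Species R: 1 + 1 = 2
Species S: 1 + (0.34×1 + 0.66×2) = 2.66
Species T: 1 + 2 = 3
Species U: 1 + (0.25×1 + 0.75×2.66) = 3.245

3.25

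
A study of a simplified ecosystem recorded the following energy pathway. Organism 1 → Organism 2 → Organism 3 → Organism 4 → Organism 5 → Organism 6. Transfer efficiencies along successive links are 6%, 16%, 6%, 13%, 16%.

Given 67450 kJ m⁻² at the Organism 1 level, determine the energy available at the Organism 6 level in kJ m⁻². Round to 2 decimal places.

Organism 2: 67450 × 0.06 = 4047 kJ m⁻²
Organism 3: 4047 × 0.16 = 647.52 kJ m⁻²
Organism 4: 647.52 × 0.06 = 38.8512 kJ m⁻²
Organism 5: 38.8512 × 0.13 = 5.050656 kJ m⁻²
Organism 6: 5.050656 × 0.16 = 0.80810496 kJ m⁻²

0.81 kJ m⁻²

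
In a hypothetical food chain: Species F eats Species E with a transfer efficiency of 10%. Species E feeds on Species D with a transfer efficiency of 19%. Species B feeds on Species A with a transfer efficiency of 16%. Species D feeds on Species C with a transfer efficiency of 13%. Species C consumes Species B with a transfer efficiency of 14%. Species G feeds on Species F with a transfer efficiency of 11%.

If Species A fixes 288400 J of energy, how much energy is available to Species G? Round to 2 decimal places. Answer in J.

Species B: 288400 × 0.16 = 46144 J
Species C: 46144 × 0.14 = 6460.16 J
Species D: 6460.16 × 0.13 = 839.8208 J
Species E: 839.8208 × 0.19 = 159.565952 J
Species F: 159.565952 × 0.1 = 15.9565952 J
Species G: 15.9565952 × 0.11 = 1.755225472 J

1.76 J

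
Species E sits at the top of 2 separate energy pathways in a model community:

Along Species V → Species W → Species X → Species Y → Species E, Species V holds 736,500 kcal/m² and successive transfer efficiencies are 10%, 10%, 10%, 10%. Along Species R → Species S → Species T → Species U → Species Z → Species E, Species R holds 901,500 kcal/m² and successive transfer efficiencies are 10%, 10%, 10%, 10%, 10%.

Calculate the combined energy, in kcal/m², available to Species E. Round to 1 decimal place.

Via Species V: 736500 × 0.1 × 0.1 × 0.1 × 0.1 = 73.65 kcal/m²
Via Species R: 901500 × 0.1 × 0.1 × 0.1 × 0.1 × 0.1 = 9.015 kcal/m²
Total at Species E: 73.65 + 9.015 = 82.665 kcal/m²

82.7 kcal/m²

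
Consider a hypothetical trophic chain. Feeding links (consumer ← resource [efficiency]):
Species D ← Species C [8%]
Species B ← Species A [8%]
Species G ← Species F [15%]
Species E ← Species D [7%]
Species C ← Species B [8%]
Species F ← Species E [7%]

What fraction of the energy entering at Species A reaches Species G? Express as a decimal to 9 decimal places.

0.000000376

Product of link efficiencies: 0.08 × 0.08 × 0.08 × 0.07 × 0.07 × 0.15 = 0.00000037632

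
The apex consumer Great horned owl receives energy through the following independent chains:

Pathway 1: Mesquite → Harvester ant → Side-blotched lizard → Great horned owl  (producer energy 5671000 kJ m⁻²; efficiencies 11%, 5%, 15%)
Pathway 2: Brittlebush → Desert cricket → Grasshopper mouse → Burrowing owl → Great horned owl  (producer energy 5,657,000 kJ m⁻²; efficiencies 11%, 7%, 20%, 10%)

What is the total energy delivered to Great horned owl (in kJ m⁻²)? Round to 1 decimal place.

Pathway 1: 5671000 × 0.11 × 0.05 × 0.15 = 4678.575 kJ m⁻²
Pathway 2: 5657000 × 0.11 × 0.07 × 0.2 × 0.1 = 871.178 kJ m⁻²
Total at Great horned owl: 4678.575 + 871.178 = 5549.753 kJ m⁻²

5549.8 kJ m⁻²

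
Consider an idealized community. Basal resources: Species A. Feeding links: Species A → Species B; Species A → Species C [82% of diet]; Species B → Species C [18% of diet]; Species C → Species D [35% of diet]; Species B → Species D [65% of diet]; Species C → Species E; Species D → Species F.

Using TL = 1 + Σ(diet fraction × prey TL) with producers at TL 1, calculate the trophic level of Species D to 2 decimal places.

Species B: 1 + 1 = 2
Species C: 1 + (0.82×1 + 0.18×2) = 2.18
Species D: 1 + (0.35×2.18 + 0.65×2) = 3.063
Species E: 1 + 2.18 = 3.18
Species F: 1 + 3.063 = 4.063

3.06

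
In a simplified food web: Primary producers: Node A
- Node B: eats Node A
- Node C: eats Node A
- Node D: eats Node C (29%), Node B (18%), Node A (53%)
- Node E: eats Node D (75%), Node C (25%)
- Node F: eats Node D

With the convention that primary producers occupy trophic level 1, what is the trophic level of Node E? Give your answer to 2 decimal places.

3.35

Node B: 1 + 1 = 2
Node C: 1 + 1 = 2
Node D: 1 + (0.29×2 + 0.18×2 + 0.53×1) = 2.47
Node E: 1 + (0.75×2.47 + 0.25×2) = 3.3525
Node F: 1 + 2.47 = 3.47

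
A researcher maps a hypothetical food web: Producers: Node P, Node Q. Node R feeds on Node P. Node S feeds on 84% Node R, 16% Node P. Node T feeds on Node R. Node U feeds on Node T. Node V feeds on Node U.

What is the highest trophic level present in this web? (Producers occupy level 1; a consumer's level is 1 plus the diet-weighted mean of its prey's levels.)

Node R: 1 + 1 = 2
Node S: 1 + (0.84×2 + 0.16×1) = 2.84
Node T: 1 + 2 = 3
Node U: 1 + 3 = 4
Node V: 1 + 4 = 5

5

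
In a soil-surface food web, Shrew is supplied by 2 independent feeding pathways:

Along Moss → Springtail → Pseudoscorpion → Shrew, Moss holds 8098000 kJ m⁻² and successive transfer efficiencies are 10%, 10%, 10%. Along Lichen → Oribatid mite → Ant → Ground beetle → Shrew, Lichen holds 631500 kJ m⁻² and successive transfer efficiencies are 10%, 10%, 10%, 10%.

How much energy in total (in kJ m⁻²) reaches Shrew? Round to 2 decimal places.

Via Moss: 8098000 × 0.1 × 0.1 × 0.1 = 8098 kJ m⁻²
Via Lichen: 631500 × 0.1 × 0.1 × 0.1 × 0.1 = 63.15 kJ m⁻²
Total at Shrew: 8098 + 63.15 = 8161.15 kJ m⁻²

8161.15 kJ m⁻²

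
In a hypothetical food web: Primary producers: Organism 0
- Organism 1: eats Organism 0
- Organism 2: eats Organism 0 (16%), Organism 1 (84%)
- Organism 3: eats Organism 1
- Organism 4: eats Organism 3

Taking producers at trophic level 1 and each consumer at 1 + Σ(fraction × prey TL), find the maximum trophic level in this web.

4

Organism 1: 1 + 1 = 2
Organism 2: 1 + (0.16×1 + 0.84×2) = 2.84
Organism 3: 1 + 2 = 3
Organism 4: 1 + 3 = 4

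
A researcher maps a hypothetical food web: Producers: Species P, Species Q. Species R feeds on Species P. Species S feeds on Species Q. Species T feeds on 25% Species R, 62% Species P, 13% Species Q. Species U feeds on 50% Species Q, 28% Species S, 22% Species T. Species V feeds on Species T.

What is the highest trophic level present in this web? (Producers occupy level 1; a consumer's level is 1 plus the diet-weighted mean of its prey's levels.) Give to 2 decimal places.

3.25

Species R: 1 + 1 = 2
Species S: 1 + 1 = 2
Species T: 1 + (0.25×2 + 0.62×1 + 0.13×1) = 2.25
Species U: 1 + (0.5×1 + 0.28×2 + 0.22×2.25) = 2.555
Species V: 1 + 2.25 = 3.25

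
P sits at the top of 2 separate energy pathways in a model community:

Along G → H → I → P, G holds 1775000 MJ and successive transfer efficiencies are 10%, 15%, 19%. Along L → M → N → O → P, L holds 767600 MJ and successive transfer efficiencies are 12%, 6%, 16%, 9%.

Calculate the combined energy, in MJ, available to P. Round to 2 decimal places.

Via G: 1775000 × 0.1 × 0.15 × 0.19 = 5058.75 MJ
Via L: 767600 × 0.12 × 0.06 × 0.16 × 0.09 = 79.584768 MJ
Total at P: 5058.75 + 79.584768 = 5138.334768 MJ

5138.33 MJ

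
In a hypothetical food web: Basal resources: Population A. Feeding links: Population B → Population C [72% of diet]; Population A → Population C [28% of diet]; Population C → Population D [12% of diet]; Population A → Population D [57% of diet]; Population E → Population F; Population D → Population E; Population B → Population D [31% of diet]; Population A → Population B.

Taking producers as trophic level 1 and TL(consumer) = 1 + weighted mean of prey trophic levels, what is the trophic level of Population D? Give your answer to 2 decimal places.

Population B: 1 + 1 = 2
Population C: 1 + (0.72×2 + 0.28×1) = 2.72
Population D: 1 + (0.57×1 + 0.31×2 + 0.12×2.72) = 2.5164
Population E: 1 + 2.5164 = 3.5164
Population F: 1 + 3.5164 = 4.5164

2.52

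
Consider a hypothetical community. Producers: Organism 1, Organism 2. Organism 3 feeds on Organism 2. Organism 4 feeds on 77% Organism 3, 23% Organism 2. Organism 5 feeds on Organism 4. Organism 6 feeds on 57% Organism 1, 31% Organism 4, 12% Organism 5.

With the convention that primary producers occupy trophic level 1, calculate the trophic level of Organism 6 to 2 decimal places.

Organism 3: 1 + 1 = 2
Organism 4: 1 + (0.77×2 + 0.23×1) = 2.77
Organism 5: 1 + 2.77 = 3.77
Organism 6: 1 + (0.57×1 + 0.31×2.77 + 0.12×3.77) = 2.8811

2.88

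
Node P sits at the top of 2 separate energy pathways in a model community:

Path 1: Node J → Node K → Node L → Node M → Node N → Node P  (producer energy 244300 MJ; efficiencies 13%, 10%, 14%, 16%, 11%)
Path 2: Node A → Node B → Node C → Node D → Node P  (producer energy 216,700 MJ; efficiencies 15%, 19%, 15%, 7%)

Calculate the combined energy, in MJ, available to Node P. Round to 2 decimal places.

72.67 MJ

Path 1: 244300 × 0.13 × 0.1 × 0.14 × 0.16 × 0.11 = 7.8254176 MJ
Path 2: 216700 × 0.15 × 0.19 × 0.15 × 0.07 = 64.847475 MJ
Total at Node P: 7.8254176 + 64.847475 = 72.6728926 MJ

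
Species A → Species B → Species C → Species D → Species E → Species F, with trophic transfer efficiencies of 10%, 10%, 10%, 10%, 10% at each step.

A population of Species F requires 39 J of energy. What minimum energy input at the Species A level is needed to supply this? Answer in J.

Cumulative transfer efficiency: 0.1 × 0.1 × 0.1 × 0.1 × 0.1 = 0.00001
Species A energy = 39 / 0.00001 = 3900000 J

3900000 J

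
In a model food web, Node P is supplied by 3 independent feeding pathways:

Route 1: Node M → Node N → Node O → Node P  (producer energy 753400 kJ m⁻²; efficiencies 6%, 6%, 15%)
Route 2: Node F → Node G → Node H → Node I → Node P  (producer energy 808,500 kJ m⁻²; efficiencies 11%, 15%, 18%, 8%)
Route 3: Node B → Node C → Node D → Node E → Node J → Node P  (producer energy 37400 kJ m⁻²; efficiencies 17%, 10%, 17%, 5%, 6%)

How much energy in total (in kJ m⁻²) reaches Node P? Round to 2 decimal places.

599.26 kJ m⁻²

Route 1: 753400 × 0.06 × 0.06 × 0.15 = 406.836 kJ m⁻²
Route 2: 808500 × 0.11 × 0.15 × 0.18 × 0.08 = 192.0996 kJ m⁻²
Route 3: 37400 × 0.17 × 0.1 × 0.17 × 0.05 × 0.06 = 0.324258 kJ m⁻²
Total at Node P: 406.836 + 192.0996 + 0.324258 = 599.259858 kJ m⁻²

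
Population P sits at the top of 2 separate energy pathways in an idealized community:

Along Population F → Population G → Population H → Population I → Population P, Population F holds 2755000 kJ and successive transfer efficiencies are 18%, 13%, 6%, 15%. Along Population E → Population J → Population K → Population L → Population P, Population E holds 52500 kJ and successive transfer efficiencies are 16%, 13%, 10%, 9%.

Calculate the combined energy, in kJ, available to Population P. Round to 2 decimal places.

Via Population F: 2755000 × 0.18 × 0.13 × 0.06 × 0.15 = 580.203 kJ
Via Population E: 52500 × 0.16 × 0.13 × 0.1 × 0.09 = 9.828 kJ
Total at Population P: 580.203 + 9.828 = 590.031 kJ

590.03 kJ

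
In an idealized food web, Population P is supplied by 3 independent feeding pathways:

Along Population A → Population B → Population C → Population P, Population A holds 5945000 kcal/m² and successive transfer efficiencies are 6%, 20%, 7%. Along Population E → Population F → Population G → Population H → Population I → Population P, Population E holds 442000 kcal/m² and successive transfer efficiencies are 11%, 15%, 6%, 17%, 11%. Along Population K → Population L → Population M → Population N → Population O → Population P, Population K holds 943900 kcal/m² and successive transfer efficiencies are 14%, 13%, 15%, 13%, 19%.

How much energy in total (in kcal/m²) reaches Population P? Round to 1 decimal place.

5065.6 kcal/m²

Via Population A: 5945000 × 0.06 × 0.2 × 0.07 = 4993.8 kcal/m²
Via Population E: 442000 × 0.11 × 0.15 × 0.06 × 0.17 × 0.11 = 8.182746 kcal/m²
Via Population K: 943900 × 0.14 × 0.13 × 0.15 × 0.13 × 0.19 = 63.6481209 kcal/m²
Total at Population P: 4993.8 + 8.182746 + 63.6481209 = 5065.6308669 kcal/m²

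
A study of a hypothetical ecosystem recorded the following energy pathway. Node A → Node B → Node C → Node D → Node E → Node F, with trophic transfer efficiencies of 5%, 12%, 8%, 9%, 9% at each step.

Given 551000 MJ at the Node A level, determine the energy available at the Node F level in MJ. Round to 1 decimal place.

2.1 MJ

Node B: 551000 × 0.05 = 27550 MJ
Node C: 27550 × 0.12 = 3306 MJ
Node D: 3306 × 0.08 = 264.48 MJ
Node E: 264.48 × 0.09 = 23.8032 MJ
Node F: 23.8032 × 0.09 = 2.142288 MJ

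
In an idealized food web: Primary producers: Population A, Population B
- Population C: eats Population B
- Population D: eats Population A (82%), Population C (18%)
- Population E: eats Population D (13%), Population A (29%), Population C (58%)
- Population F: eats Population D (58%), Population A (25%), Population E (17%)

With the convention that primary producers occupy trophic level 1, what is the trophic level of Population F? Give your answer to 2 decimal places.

Population C: 1 + 1 = 2
Population D: 1 + (0.82×1 + 0.18×2) = 2.18
Population E: 1 + (0.13×2.18 + 0.29×1 + 0.58×2) = 2.7334
Population F: 1 + (0.58×2.18 + 0.25×1 + 0.17×2.7334) = 2.979078

2.98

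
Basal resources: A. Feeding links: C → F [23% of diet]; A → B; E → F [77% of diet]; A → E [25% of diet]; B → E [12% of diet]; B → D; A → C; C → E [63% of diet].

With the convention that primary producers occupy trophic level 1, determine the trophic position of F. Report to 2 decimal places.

3.58

B: 1 + 1 = 2
C: 1 + 1 = 2
D: 1 + 2 = 3
E: 1 + (0.12×2 + 0.63×2 + 0.25×1) = 2.75
F: 1 + (0.77×2.75 + 0.23×2) = 3.5775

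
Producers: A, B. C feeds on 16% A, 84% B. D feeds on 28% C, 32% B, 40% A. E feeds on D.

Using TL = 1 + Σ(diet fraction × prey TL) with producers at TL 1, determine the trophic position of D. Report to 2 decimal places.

C: 1 + (0.16×1 + 0.84×1) = 2
D: 1 + (0.28×2 + 0.32×1 + 0.4×1) = 2.28
E: 1 + 2.28 = 3.28

2.28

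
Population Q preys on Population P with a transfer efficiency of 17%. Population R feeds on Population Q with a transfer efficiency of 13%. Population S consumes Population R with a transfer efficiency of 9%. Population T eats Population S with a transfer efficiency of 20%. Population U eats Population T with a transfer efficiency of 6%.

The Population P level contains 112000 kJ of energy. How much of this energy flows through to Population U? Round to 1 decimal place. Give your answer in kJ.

Population Q: 112000 × 0.17 = 19040 kJ
Population R: 19040 × 0.13 = 2475.2 kJ
Population S: 2475.2 × 0.09 = 222.768 kJ
Population T: 222.768 × 0.2 = 44.5536 kJ
Population U: 44.5536 × 0.06 = 2.673216 kJ

2.7 kJ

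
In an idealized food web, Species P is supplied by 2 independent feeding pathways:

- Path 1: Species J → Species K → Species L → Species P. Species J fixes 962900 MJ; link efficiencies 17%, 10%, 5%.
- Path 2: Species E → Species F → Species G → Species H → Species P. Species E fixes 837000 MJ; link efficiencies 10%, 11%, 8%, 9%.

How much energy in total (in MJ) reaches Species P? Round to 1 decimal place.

884.8 MJ

Path 1: 962900 × 0.17 × 0.1 × 0.05 = 818.465 MJ
Path 2: 837000 × 0.1 × 0.11 × 0.08 × 0.09 = 66.2904 MJ
Total at Species P: 818.465 + 66.2904 = 884.7554 MJ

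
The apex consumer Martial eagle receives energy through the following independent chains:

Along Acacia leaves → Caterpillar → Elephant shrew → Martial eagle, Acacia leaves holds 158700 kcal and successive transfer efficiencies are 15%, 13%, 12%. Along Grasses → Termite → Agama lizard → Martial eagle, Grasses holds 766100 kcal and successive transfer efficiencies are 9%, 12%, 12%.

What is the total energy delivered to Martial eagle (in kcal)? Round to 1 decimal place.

Via Acacia leaves: 158700 × 0.15 × 0.13 × 0.12 = 371.358 kcal
Via Grasses: 766100 × 0.09 × 0.12 × 0.12 = 992.8656 kcal
Total at Martial eagle: 371.358 + 992.8656 = 1364.2236 kcal

1364.2 kcal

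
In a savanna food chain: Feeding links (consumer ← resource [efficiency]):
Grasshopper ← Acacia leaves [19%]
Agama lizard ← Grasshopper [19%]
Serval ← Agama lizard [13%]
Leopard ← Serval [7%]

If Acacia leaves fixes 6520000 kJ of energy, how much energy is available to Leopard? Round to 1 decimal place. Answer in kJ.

2141.9 kJ

Grasshopper: 6520000 × 0.19 = 1238800 kJ
Agama lizard: 1238800 × 0.19 = 235372 kJ
Serval: 235372 × 0.13 = 30598.36 kJ
Leopard: 30598.36 × 0.07 = 2141.8852 kJ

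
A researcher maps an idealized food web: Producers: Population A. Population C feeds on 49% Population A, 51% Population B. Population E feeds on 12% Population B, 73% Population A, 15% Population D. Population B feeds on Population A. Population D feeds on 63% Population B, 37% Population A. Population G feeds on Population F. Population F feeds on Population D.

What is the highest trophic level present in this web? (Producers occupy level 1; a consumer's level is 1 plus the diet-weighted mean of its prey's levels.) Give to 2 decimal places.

Population B: 1 + 1 = 2
Population C: 1 + (0.49×1 + 0.51×2) = 2.51
Population D: 1 + (0.63×2 + 0.37×1) = 2.63
Population E: 1 + (0.12×2 + 0.73×1 + 0.15×2.63) = 2.3645
Population F: 1 + 2.63 = 3.63
Population G: 1 + 3.63 = 4.63

4.63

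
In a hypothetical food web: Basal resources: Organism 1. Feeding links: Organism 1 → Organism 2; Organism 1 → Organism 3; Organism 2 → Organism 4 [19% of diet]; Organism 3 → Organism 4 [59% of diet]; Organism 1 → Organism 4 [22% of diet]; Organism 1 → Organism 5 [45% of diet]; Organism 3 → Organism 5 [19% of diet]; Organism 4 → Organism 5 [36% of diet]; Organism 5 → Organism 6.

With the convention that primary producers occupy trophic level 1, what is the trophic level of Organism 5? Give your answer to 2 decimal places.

Organism 2: 1 + 1 = 2
Organism 3: 1 + 1 = 2
Organism 4: 1 + (0.19×2 + 0.59×2 + 0.22×1) = 2.78
Organism 5: 1 + (0.45×1 + 0.19×2 + 0.36×2.78) = 2.8308
Organism 6: 1 + 2.8308 = 3.8308

2.83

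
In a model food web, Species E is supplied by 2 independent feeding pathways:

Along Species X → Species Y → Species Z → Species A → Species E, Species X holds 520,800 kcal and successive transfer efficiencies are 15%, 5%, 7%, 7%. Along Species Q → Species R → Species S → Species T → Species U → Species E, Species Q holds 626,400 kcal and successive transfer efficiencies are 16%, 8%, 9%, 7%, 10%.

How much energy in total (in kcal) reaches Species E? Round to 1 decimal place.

24.2 kcal

Via Species X: 520800 × 0.15 × 0.05 × 0.07 × 0.07 = 19.1394 kcal
Via Species Q: 626400 × 0.16 × 0.08 × 0.09 × 0.07 × 0.1 = 5.0512896 kcal
Total at Species E: 19.1394 + 5.0512896 = 24.1906896 kcal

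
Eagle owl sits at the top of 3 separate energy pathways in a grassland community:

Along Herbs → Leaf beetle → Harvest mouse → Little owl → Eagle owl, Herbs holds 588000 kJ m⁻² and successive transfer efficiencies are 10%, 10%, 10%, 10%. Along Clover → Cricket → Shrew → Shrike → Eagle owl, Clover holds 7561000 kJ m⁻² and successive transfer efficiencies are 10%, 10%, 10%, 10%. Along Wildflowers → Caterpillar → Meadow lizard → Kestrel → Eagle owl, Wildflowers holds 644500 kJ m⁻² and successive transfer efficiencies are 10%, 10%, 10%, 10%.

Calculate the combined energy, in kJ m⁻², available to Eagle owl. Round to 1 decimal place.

Via Herbs: 588000 × 0.1 × 0.1 × 0.1 × 0.1 = 58.8 kJ m⁻²
Via Clover: 7561000 × 0.1 × 0.1 × 0.1 × 0.1 = 756.1 kJ m⁻²
Via Wildflowers: 644500 × 0.1 × 0.1 × 0.1 × 0.1 = 64.45 kJ m⁻²
Total at Eagle owl: 58.8 + 756.1 + 64.45 = 879.35 kJ m⁻²

879.4 kJ m⁻²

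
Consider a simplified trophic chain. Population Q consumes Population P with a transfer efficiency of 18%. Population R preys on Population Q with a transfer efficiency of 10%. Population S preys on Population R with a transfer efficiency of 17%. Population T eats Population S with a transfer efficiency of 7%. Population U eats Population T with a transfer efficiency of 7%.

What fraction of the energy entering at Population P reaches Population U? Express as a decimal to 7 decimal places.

Product of link efficiencies: 0.18 × 0.1 × 0.17 × 0.07 × 0.07 = 0.000014994

0.0000150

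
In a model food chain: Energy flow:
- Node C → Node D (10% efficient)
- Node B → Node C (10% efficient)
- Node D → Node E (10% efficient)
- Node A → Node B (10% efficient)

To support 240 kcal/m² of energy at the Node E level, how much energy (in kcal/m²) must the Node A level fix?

Cumulative transfer efficiency: 0.1 × 0.1 × 0.1 × 0.1 = 0.0001
Node A energy = 240 / 0.0001 = 2400000 kcal/m²

2400000 kcal/m²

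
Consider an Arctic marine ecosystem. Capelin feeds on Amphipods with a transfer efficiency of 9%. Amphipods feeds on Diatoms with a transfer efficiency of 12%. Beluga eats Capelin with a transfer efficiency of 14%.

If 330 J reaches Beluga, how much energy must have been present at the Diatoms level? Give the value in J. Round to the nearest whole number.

218254 J

Cumulative transfer efficiency: 0.12 × 0.09 × 0.14 = 0.001512
Diatoms energy = 330 / 0.001512 = 218254 J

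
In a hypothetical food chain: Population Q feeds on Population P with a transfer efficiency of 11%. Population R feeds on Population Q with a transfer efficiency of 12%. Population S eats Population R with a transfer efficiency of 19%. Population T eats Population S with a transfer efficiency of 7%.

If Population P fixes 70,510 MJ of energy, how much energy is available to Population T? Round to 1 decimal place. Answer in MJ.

12.4 MJ

Population Q: 70510 × 0.11 = 7756.1 MJ
Population R: 7756.1 × 0.12 = 930.732 MJ
Population S: 930.732 × 0.19 = 176.83908 MJ
Population T: 176.83908 × 0.07 = 12.3787356 MJ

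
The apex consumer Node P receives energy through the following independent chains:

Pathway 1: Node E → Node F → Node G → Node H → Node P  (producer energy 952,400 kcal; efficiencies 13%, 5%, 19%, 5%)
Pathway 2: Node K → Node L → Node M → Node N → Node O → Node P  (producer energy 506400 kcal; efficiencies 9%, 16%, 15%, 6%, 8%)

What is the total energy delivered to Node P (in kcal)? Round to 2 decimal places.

64.06 kcal

Pathway 1: 952400 × 0.13 × 0.05 × 0.19 × 0.05 = 58.8107 kcal
Pathway 2: 506400 × 0.09 × 0.16 × 0.15 × 0.06 × 0.08 = 5.2503552 kcal
Total at Node P: 58.8107 + 5.2503552 = 64.0610552 kcal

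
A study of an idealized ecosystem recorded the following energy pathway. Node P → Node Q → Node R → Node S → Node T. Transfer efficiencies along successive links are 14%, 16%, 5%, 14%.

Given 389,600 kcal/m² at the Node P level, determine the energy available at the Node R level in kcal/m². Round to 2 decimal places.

8727.04 kcal/m²

Node Q: 389600 × 0.14 = 54544 kcal/m²
Node R: 54544 × 0.16 = 8727.04 kcal/m²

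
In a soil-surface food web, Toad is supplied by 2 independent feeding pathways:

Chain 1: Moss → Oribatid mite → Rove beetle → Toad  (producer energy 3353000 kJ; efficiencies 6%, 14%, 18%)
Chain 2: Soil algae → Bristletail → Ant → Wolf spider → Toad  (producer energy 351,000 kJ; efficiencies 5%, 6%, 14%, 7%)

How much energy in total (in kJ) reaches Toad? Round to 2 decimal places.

Chain 1: 3353000 × 0.06 × 0.14 × 0.18 = 5069.736 kJ
Chain 2: 351000 × 0.05 × 0.06 × 0.14 × 0.07 = 10.3194 kJ
Total at Toad: 5069.736 + 10.3194 = 5080.0554 kJ

5080.06 kJ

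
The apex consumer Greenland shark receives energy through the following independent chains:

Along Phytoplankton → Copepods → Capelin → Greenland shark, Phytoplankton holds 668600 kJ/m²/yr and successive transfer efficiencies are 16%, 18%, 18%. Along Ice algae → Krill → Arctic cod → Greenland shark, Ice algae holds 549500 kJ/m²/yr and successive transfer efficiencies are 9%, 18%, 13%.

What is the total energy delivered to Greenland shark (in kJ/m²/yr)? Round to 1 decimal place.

Via Phytoplankton: 668600 × 0.16 × 0.18 × 0.18 = 3466.0224 kJ/m²/yr
Via Ice algae: 549500 × 0.09 × 0.18 × 0.13 = 1157.247 kJ/m²/yr
Total at Greenland shark: 3466.0224 + 1157.247 = 4623.2694 kJ/m²/yr

4623.3 kJ/m²/yr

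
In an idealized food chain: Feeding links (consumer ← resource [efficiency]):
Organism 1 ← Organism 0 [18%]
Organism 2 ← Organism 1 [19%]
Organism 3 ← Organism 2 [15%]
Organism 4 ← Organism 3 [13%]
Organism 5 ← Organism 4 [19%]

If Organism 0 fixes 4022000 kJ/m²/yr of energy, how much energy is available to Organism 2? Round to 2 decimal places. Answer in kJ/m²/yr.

Organism 1: 4022000 × 0.18 = 723960 kJ/m²/yr
Organism 2: 723960 × 0.19 = 137552.4 kJ/m²/yr

137552.40 kJ/m²/yr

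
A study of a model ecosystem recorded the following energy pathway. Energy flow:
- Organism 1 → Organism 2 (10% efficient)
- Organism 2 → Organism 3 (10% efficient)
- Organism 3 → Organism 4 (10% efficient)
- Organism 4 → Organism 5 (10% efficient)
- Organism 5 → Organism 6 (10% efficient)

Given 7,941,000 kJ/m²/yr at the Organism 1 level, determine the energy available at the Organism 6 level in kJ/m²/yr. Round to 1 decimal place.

79.4 kJ/m²/yr

Organism 2: 7941000 × 0.1 = 794100 kJ/m²/yr
Organism 3: 794100 × 0.1 = 79410 kJ/m²/yr
Organism 4: 79410 × 0.1 = 7941 kJ/m²/yr
Organism 5: 7941 × 0.1 = 794.1 kJ/m²/yr
Organism 6: 794.1 × 0.1 = 79.41 kJ/m²/yr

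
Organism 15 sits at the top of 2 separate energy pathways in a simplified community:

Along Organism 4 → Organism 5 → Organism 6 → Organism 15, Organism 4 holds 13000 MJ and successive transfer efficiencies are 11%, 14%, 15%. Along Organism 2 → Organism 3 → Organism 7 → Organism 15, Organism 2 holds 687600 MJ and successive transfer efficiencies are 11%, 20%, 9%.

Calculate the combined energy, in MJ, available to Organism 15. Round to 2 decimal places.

Via Organism 4: 13000 × 0.11 × 0.14 × 0.15 = 30.03 MJ
Via Organism 2: 687600 × 0.11 × 0.2 × 0.09 = 1361.448 MJ
Total at Organism 15: 30.03 + 1361.448 = 1391.478 MJ

1391.48 MJ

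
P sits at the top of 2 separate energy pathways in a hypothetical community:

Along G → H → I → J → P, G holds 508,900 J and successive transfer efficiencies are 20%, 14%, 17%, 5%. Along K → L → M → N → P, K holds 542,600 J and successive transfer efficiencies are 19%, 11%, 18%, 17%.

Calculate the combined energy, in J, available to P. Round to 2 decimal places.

468.13 J

Via G: 508900 × 0.2 × 0.14 × 0.17 × 0.05 = 121.1182 J
Via K: 542600 × 0.19 × 0.11 × 0.18 × 0.17 = 347.014404 J
Total at P: 121.1182 + 347.014404 = 468.132604 J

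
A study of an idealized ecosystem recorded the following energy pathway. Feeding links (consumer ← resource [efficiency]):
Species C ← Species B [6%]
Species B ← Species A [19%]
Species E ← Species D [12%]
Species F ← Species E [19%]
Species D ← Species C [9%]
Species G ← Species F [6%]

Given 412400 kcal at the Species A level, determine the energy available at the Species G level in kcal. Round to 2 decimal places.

Species B: 412400 × 0.19 = 78356 kcal
Species C: 78356 × 0.06 = 4701.36 kcal
Species D: 4701.36 × 0.09 = 423.1224 kcal
Species E: 423.1224 × 0.12 = 50.774688 kcal
Species F: 50.774688 × 0.19 = 9.64719072 kcal
Species G: 9.64719072 × 0.06 = 0.5788314432 kcal

0.58 kcal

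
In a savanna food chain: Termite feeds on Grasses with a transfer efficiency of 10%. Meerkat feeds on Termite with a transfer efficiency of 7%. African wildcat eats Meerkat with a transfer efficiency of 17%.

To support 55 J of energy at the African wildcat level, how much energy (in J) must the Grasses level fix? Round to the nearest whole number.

46218 J

Cumulative transfer efficiency: 0.1 × 0.07 × 0.17 = 0.00119
Grasses energy = 55 / 0.00119 = 46218 J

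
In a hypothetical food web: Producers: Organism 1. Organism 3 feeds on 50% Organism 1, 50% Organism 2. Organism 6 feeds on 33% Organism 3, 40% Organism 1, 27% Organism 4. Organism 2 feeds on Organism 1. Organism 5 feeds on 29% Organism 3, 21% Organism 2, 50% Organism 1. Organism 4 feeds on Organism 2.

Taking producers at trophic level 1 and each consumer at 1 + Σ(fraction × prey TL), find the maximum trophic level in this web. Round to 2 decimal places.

Organism 2: 1 + 1 = 2
Organism 3: 1 + (0.5×1 + 0.5×2) = 2.5
Organism 4: 1 + 2 = 3
Organism 5: 1 + (0.29×2.5 + 0.21×2 + 0.5×1) = 2.645
Organism 6: 1 + (0.33×2.5 + 0.4×1 + 0.27×3) = 3.035

3.04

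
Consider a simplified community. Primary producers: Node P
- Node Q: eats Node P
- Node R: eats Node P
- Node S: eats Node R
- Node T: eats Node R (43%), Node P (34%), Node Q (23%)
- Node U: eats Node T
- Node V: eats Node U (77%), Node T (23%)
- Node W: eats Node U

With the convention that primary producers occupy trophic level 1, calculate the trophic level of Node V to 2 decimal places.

4.43

Node Q: 1 + 1 = 2
Node R: 1 + 1 = 2
Node S: 1 + 2 = 3
Node T: 1 + (0.43×2 + 0.34×1 + 0.23×2) = 2.66
Node U: 1 + 2.66 = 3.66
Node V: 1 + (0.77×3.66 + 0.23×2.66) = 4.43
Node W: 1 + 3.66 = 4.66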